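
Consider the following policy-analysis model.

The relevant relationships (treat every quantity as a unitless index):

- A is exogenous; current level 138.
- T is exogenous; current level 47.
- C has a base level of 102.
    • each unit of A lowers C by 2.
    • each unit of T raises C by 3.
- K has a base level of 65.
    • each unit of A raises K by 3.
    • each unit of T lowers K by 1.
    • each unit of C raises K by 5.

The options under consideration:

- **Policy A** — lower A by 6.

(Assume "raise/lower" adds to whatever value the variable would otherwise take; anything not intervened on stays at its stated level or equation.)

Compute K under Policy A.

Policy A (A − 6):
  A = 138 − 6 = 132
  T = 47
  C = 102 − 2·132 + 3·47 = -21
  K = 65 + 3·132 − 47 + 5·(-21) = 309

309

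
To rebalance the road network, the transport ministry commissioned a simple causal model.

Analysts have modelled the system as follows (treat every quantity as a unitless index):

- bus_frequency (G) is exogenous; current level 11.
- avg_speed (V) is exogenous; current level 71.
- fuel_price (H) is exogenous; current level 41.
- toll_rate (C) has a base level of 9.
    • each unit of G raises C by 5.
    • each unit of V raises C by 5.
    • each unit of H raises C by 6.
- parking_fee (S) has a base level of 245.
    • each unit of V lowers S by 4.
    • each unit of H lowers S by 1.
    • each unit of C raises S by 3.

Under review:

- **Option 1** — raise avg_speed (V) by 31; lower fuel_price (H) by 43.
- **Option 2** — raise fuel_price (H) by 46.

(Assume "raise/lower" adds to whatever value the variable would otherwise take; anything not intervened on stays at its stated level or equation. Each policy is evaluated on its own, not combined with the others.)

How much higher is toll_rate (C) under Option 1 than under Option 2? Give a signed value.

Option 1 (V + 31, H − 43):
  G = 11
  V = 71 + 31 = 102
  H = 41 − 43 = -2
  C = 9 + 5·11 + 5·102 + 6·(-2) = 562
Option 2 (H + 46):
  G = 11
  V = 71
  H = 41 + 46 = 87
  C = 9 + 5·11 + 5·71 + 6·87 = 941
C: 562 − 941 = -379

-379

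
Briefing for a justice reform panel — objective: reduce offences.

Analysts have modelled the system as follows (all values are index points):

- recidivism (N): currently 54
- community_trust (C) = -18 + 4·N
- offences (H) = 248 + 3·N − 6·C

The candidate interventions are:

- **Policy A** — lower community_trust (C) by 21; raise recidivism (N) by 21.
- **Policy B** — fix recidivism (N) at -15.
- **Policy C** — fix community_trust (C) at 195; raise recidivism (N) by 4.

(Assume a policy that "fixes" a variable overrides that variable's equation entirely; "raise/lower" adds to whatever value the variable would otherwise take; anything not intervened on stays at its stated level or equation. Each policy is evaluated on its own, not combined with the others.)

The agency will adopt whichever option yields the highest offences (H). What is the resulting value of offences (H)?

671

Policy A (C − 21, N + 21):
  N = 54 + 21 = 75
  C = -18 + 4·75 (−21 from intervention) = 261
  H = 248 + 3·75 − 6·261 = -1093
Policy B (N := -15):
  N = -15
  C = -18 + 4·(-15) = -78
  H = 248 + 3·(-15) − 6·(-78) = 671
Policy C (C := 195, N + 4):
  N = 54 + 4 = 58
  C = 195
  H = 248 + 3·58 − 6·195 = -748
Comparing — Policy A: H=-1093, Policy B: H=671, Policy C: H=-748. Highest is 671 (Policy B).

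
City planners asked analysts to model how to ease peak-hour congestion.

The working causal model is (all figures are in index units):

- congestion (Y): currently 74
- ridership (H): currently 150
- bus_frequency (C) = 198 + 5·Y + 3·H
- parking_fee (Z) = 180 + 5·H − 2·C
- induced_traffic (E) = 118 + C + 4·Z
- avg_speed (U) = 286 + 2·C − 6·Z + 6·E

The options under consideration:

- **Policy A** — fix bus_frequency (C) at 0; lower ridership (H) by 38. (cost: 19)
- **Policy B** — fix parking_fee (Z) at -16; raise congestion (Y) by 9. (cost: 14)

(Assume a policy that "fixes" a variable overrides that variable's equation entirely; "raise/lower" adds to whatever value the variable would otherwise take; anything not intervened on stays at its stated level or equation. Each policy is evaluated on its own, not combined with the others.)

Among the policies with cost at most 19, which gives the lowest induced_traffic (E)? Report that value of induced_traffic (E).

Policy A (C := 0, H − 38):
  Y = 74
  H = 150 − 38 = 112
  C = 0
  Z = 180 + 5·112 − 2·0 = 740
  E = 118 + 0 + 4·740 = 3078
Policy B (Z := -16, Y + 9):
  Y = 74 + 9 = 83
  H = 150
  C = 198 + 5·83 + 3·150 = 1063
  Z = -16
  E = 118 + 1063 + 4·(-16) = 1117
Comparing — Policy A: E=3078, Policy B: E=1117. Lowest is 1117 (Policy B).

1117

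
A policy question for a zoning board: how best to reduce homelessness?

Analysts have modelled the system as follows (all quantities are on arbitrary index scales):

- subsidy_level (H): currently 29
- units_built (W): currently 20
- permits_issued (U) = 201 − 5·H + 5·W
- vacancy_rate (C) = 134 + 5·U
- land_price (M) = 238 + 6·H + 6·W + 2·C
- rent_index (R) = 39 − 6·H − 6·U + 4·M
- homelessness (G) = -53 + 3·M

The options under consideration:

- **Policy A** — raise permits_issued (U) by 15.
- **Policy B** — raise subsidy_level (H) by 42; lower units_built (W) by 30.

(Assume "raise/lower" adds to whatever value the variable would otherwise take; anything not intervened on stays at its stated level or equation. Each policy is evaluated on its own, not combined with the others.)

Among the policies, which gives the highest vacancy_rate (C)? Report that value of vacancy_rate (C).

989

Policy A (U + 15):
  H = 29
  W = 20
  U = 201 − 5·29 + 5·20 (+15 from intervention) = 171
  C = 134 + 5·171 = 989
Policy B (H + 42, W − 30):
  H = 29 + 42 = 71
  W = 20 − 30 = -10
  U = 201 − 5·71 + 5·(-10) = -204
  C = 134 + 5·(-204) = -886
Comparing — Policy A: C=989, Policy B: C=-886. Highest is 989 (Policy A).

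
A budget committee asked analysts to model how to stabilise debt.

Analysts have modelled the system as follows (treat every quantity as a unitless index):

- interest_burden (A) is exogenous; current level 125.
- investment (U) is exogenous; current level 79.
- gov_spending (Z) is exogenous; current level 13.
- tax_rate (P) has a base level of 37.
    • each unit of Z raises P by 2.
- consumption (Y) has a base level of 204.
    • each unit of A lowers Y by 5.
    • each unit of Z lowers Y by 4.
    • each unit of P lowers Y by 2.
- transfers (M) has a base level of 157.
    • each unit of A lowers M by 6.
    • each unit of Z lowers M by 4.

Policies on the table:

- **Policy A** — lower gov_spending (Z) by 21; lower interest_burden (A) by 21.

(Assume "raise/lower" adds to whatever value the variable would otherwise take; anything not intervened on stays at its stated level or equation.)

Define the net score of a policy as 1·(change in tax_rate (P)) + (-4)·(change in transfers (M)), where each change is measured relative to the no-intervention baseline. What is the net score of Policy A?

-882

Baseline:
  A = 125
  Z = 13
  P = 37 + 2·13 = 63
  M = 157 − 6·125 − 4·13 = -645
Policy A (Z − 21, A − 21):
  A = 125 − 21 = 104
  Z = 13 − 21 = -8
  P = 37 + 2·(-8) = 21
  M = 157 − 6·104 − 4·(-8) = -435
ΔP = 21 − 63 = -42; ΔM = -435 − (-645) = 210
Score = 1·(-42) + (-4)·210 = -882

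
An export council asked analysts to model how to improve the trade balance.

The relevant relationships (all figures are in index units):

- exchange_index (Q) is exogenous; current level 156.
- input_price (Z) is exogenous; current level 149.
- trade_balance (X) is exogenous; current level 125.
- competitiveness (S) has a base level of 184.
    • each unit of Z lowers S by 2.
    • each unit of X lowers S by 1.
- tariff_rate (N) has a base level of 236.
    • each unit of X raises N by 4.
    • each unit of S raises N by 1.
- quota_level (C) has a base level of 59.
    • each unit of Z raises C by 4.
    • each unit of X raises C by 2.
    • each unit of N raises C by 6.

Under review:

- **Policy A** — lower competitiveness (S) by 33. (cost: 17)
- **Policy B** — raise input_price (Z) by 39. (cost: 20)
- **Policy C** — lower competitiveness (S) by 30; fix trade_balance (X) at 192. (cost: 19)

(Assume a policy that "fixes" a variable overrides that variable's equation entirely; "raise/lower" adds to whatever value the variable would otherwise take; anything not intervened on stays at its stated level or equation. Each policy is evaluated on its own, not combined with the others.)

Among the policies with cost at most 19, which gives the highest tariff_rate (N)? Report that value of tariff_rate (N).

Policy A (S − 33):
  Z = 149
  X = 125
  S = 184 − 2·149 − 125 (−33 from intervention) = -272
  N = 236 + 4·125 + (-272) = 464
Policy C (S − 30, X := 192):
  Z = 149
  X = 192
  S = 184 − 2·149 − 192 (−30 from intervention) = -336
  N = 236 + 4·192 + (-336) = 668
Comparing — Policy A: N=464, Policy C: N=668. Highest is 668 (Policy C).

668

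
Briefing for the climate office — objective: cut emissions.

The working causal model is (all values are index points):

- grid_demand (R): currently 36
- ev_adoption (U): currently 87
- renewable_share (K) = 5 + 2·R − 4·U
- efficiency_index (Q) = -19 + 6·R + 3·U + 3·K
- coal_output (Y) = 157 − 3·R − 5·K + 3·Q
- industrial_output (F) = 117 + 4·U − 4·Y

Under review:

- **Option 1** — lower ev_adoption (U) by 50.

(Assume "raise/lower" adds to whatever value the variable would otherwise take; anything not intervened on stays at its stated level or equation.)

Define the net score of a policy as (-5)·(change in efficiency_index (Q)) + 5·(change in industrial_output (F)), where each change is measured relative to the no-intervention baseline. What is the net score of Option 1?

-10250

Baseline:
  R = 36
  U = 87
  K = 5 + 2·36 − 4·87 = -271
  Q = -19 + 6·36 + 3·87 + 3·(-271) = -355
  Y = 157 − 3·36 − 5·(-271) + 3·(-355) = 339
  F = 117 + 4·87 − 4·339 = -891
Option 1 (U − 50):
  R = 36
  U = 87 − 50 = 37
  K = 5 + 2·36 − 4·37 = -71
  Q = -19 + 6·36 + 3·37 + 3·(-71) = 95
  Y = 157 − 3·36 − 5·(-71) + 3·95 = 689
  F = 117 + 4·37 − 4·689 = -2491
ΔQ = 95 − (-355) = 450; ΔF = -2491 − (-891) = -1600
Score = (-5)·450 + 5·(-1600) = -10250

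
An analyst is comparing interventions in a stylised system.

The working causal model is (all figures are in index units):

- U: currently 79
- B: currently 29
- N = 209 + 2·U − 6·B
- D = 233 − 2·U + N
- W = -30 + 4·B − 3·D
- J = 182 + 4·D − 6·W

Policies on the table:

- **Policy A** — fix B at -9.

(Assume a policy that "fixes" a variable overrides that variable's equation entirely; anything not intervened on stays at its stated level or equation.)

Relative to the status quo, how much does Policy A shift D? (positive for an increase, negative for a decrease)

228

Baseline:
  U = 79
  B = 29
  N = 209 + 2·79 − 6·29 = 193
  D = 233 − 2·79 + 193 = 268
Policy A (B := -9):
  U = 79
  B = -9
  N = 209 + 2·79 − 6·(-9) = 421
  D = 233 − 2·79 + 421 = 496
Change in D: 496 − 268 = 228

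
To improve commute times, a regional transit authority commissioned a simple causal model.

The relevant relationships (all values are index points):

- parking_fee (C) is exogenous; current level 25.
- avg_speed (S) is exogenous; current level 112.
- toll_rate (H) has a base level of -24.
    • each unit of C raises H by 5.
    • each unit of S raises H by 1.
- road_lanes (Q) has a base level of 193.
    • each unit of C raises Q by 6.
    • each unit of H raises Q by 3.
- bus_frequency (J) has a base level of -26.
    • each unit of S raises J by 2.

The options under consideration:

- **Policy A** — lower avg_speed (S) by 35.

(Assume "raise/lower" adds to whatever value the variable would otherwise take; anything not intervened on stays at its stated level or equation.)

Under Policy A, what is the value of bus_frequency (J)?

128

Policy A (S − 35):
  S = 112 − 35 = 77
  J = -26 + 2·77 = 128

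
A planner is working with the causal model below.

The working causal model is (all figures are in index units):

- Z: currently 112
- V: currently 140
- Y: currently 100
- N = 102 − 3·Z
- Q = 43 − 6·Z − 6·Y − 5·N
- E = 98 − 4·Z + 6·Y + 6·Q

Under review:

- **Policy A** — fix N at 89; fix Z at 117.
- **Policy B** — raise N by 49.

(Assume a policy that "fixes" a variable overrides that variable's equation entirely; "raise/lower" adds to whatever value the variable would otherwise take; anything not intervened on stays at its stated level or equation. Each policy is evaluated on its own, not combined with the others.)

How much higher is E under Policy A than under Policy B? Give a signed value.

Policy A (N := 89, Z := 117):
  Z = 117
  Y = 100
  N = 89
  Q = 43 − 6·117 − 6·100 − 5·89 = -1704
  E = 98 − 4·117 + 6·100 + 6·(-1704) = -9994
Policy B (N + 49):
  Z = 112
  Y = 100
  N = 102 − 3·112 (+49 from intervention) = -185
  Q = 43 − 6·112 − 6·100 − 5·(-185) = -304
  E = 98 − 4·112 + 6·100 + 6·(-304) = -1574
E: -9994 − (-1574) = -8420

-8420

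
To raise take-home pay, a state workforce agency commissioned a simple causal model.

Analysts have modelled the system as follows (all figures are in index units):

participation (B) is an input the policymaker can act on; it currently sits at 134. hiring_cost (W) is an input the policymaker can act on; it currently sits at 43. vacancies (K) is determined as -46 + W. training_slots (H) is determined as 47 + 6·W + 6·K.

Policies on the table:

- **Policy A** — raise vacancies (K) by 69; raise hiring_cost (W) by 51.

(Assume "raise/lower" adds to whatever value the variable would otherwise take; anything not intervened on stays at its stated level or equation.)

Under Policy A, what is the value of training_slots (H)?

1313

Policy A (K + 69, W + 51):
  W = 43 + 51 = 94
  K = -46 + 94 (+69 from intervention) = 117
  H = 47 + 6·94 + 6·117 = 1313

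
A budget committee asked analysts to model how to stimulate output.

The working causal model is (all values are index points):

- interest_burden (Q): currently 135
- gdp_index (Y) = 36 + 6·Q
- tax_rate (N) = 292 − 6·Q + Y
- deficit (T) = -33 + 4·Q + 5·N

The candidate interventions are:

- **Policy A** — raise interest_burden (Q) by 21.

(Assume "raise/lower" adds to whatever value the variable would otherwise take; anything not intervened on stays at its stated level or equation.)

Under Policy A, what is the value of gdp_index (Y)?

972

Policy A (Q + 21):
  Q = 135 + 21 = 156
  Y = 36 + 6·156 = 972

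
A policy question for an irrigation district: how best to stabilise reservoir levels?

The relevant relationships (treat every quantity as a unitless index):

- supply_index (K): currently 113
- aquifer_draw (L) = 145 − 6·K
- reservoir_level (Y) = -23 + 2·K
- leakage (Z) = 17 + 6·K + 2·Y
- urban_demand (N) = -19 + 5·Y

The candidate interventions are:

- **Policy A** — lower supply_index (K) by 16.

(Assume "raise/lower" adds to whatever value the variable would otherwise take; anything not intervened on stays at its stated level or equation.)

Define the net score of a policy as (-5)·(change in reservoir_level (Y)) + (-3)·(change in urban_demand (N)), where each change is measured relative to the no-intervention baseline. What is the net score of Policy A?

Baseline:
  K = 113
  Y = -23 + 2·113 = 203
  N = -19 + 5·203 = 996
Policy A (K − 16):
  K = 113 − 16 = 97
  Y = -23 + 2·97 = 171
  N = -19 + 5·171 = 836
ΔY = 171 − 203 = -32; ΔN = 836 − 996 = -160
Score = (-5)·(-32) + (-3)·(-160) = 640

640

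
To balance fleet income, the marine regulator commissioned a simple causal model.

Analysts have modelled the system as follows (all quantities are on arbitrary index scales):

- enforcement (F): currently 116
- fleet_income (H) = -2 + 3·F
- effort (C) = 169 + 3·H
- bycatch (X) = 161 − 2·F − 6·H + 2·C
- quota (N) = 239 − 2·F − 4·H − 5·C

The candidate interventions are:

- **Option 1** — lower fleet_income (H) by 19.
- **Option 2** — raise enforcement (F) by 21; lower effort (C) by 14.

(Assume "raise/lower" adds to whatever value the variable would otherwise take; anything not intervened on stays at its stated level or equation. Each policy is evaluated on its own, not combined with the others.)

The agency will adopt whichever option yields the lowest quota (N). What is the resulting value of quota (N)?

-8581

Option 1 (H − 19):
  F = 116
  H = -2 + 3·116 (−19 from intervention) = 327
  C = 169 + 3·327 = 1150
  N = 239 − 2·116 − 4·327 − 5·1150 = -7051
Option 2 (F + 21, C − 14):
  F = 116 + 21 = 137
  H = -2 + 3·137 = 409
  C = 169 + 3·409 (−14 from intervention) = 1382
  N = 239 − 2·137 − 4·409 − 5·1382 = -8581
Comparing — Option 1: N=-7051, Option 2: N=-8581. Lowest is -8581 (Option 2).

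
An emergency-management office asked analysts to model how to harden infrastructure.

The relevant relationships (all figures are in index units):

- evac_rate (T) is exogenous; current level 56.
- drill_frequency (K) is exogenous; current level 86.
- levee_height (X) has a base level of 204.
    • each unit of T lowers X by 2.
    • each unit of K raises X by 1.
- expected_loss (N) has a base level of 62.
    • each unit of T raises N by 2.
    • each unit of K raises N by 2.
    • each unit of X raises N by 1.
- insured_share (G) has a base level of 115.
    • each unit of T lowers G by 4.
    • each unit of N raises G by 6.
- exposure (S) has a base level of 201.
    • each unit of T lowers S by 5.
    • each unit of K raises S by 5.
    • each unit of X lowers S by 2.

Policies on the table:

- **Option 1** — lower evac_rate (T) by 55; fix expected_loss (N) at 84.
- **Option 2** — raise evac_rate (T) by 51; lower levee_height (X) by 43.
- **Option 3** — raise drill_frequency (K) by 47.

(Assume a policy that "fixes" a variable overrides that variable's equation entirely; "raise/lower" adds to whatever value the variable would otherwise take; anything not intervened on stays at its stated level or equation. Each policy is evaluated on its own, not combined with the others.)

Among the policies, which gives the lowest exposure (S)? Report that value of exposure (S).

30

Option 1 (T − 55, N := 84):
  T = 56 − 55 = 1
  K = 86
  X = 204 − 2·1 + 86 = 288
  S = 201 − 5·1 + 5·86 − 2·288 = 50
Option 2 (T + 51, X − 43):
  T = 56 + 51 = 107
  K = 86
  X = 204 − 2·107 + 86 (−43 from intervention) = 33
  S = 201 − 5·107 + 5·86 − 2·33 = 30
Option 3 (K + 47):
  T = 56
  K = 86 + 47 = 133
  X = 204 − 2·56 + 133 = 225
  S = 201 − 5·56 + 5·133 − 2·225 = 136
Comparing — Option 1: S=50, Option 2: S=30, Option 3: S=136. Lowest is 30 (Option 2).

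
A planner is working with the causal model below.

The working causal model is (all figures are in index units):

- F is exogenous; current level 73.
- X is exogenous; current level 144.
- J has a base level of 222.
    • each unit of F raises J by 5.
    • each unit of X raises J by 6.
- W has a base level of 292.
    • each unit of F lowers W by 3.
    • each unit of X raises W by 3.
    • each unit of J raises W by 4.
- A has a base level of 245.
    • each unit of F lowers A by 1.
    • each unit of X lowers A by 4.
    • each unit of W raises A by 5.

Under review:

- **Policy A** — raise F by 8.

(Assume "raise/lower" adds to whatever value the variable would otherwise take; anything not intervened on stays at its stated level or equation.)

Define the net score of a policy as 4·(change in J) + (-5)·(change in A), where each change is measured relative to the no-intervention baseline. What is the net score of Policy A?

-3200

Baseline:
  F = 73
  X = 144
  J = 222 + 5·73 + 6·144 = 1451
  W = 292 − 3·73 + 3·144 + 4·1451 = 6309
  A = 245 − 73 − 4·144 + 5·6309 = 31141
Policy A (F + 8):
  F = 73 + 8 = 81
  X = 144
  J = 222 + 5·81 + 6·144 = 1491
  W = 292 − 3·81 + 3·144 + 4·1491 = 6445
  A = 245 − 81 − 4·144 + 5·6445 = 31813
ΔJ = 1491 − 1451 = 40; ΔA = 31813 − 31141 = 672
Score = 4·40 + (-5)·672 = -3200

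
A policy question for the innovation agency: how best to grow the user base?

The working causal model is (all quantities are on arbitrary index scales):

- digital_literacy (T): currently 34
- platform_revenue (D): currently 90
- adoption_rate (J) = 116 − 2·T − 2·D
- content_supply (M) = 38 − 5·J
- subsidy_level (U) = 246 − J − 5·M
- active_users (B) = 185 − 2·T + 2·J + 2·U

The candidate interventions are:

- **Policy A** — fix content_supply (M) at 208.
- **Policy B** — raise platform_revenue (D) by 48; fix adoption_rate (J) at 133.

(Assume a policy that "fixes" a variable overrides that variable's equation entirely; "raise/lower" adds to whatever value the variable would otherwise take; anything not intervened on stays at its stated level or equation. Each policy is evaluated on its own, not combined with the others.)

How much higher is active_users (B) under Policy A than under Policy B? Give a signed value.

Policy A (M := 208):
  T = 34
  D = 90
  J = 116 − 2·34 − 2·90 = -132
  M = 208
  U = 246 − (-132) − 5·208 = -662
  B = 185 − 2·34 + 2·(-132) + 2·(-662) = -1471
Policy B (D + 48, J := 133):
  T = 34
  D = 90 + 48 = 138
  J = 133
  M = 38 − 5·133 = -627
  U = 246 − 133 − 5·(-627) = 3248
  B = 185 − 2·34 + 2·133 + 2·3248 = 6879
B: -1471 − 6879 = -8350

-8350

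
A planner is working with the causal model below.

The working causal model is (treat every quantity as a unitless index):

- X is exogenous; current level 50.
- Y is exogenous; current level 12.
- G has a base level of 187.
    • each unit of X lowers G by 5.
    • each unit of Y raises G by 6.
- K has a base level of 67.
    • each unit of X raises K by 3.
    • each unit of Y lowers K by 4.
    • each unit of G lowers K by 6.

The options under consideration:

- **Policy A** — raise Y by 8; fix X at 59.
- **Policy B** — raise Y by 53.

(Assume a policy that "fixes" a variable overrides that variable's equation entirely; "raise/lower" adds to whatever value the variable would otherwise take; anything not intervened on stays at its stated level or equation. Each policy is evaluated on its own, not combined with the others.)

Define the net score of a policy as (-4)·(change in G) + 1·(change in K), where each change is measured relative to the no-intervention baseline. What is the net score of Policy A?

Baseline:
  X = 50
  Y = 12
  G = 187 − 5·50 + 6·12 = 9
  K = 67 + 3·50 − 4·12 − 6·9 = 115
Policy A (Y + 8, X := 59):
  X = 59
  Y = 12 + 8 = 20
  G = 187 − 5·59 + 6·20 = 12
  K = 67 + 3·59 − 4·20 − 6·12 = 92
ΔG = 12 − 9 = 3; ΔK = 92 − 115 = -23
Score = (-4)·3 + 1·(-23) = -35

-35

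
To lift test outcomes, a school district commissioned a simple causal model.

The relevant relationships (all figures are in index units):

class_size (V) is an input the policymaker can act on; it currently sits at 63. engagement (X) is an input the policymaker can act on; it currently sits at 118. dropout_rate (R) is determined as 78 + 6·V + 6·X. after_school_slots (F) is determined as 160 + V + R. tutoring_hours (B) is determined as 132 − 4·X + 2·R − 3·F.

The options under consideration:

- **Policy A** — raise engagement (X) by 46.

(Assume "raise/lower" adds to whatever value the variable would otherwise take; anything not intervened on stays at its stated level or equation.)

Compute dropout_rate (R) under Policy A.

Policy A (X + 46):
  V = 63
  X = 118 + 46 = 164
  R = 78 + 6·63 + 6·164 = 1440

1440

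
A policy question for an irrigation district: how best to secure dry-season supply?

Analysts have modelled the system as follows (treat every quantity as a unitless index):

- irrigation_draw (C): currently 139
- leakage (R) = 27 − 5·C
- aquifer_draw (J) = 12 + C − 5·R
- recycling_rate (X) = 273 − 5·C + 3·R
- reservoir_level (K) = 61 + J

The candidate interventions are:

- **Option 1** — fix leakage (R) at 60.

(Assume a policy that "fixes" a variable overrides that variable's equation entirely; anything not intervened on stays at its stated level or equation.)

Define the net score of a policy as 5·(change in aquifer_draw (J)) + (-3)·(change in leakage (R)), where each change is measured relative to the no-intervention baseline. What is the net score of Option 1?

-20384

Baseline:
  C = 139
  R = 27 − 5·139 = -668
  J = 12 + 139 − 5·(-668) = 3491
Option 1 (R := 60):
  C = 139
  R = 60
  J = 12 + 139 − 5·60 = -149
ΔJ = -149 − 3491 = -3640; ΔR = 60 − (-668) = 728
Score = 5·(-3640) + (-3)·728 = -20384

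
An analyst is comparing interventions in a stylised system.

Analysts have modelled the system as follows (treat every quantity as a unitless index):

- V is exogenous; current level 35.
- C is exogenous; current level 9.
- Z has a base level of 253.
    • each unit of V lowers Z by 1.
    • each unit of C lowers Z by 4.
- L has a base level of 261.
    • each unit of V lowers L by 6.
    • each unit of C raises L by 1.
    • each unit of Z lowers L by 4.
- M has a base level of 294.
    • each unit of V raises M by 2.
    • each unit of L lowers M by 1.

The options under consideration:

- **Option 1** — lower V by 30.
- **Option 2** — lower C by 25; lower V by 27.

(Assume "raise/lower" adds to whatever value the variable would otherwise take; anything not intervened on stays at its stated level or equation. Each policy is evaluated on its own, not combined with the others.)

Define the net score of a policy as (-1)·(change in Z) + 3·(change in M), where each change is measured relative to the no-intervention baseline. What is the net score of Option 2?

824

Baseline:
  V = 35
  C = 9
  Z = 253 − 35 − 4·9 = 182
  L = 261 − 6·35 + 9 − 4·182 = -668
  M = 294 + 2·35 − (-668) = 1032
Option 2 (C − 25, V − 27):
  V = 35 − 27 = 8
  C = 9 − 25 = -16
  Z = 253 − 8 − 4·(-16) = 309
  L = 261 − 6·8 + (-16) − 4·309 = -1039
  M = 294 + 2·8 − (-1039) = 1349
ΔZ = 309 − 182 = 127; ΔM = 1349 − 1032 = 317
Score = (-1)·127 + 3·317 = 824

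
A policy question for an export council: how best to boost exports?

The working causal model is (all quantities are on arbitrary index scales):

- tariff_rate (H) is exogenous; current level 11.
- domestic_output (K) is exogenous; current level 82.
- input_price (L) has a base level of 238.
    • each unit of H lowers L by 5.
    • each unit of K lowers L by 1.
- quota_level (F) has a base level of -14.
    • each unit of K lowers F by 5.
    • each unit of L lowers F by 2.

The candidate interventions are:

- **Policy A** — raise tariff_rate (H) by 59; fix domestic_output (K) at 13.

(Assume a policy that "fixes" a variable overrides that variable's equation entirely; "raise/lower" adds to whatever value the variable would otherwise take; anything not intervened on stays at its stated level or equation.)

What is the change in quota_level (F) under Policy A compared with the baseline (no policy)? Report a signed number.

797

Baseline:
  H = 11
  K = 82
  L = 238 − 5·11 − 82 = 101
  F = -14 − 5·82 − 2·101 = -626
Policy A (H + 59, K := 13):
  H = 11 + 59 = 70
  K = 13
  L = 238 − 5·70 − 13 = -125
  F = -14 − 5·13 − 2·(-125) = 171
Change in F: 171 − (-626) = 797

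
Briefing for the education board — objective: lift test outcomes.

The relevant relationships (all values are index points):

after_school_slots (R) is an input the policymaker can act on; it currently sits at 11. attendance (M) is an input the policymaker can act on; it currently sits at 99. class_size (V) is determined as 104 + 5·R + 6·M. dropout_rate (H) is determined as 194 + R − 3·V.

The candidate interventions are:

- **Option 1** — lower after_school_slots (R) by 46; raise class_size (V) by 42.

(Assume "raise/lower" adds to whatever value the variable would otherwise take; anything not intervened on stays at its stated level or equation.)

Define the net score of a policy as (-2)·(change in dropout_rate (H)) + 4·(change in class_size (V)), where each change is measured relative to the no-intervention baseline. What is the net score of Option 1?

Baseline:
  R = 11
  M = 99
  V = 104 + 5·11 + 6·99 = 753
  H = 194 + 11 − 3·753 = -2054
Option 1 (R − 46, V + 42):
  R = 11 − 46 = -35
  M = 99
  V = 104 + 5·(-35) + 6·99 (+42 from intervention) = 565
  H = 194 + (-35) − 3·565 = -1536
ΔH = -1536 − (-2054) = 518; ΔV = 565 − 753 = -188
Score = (-2)·518 + 4·(-188) = -1788

-1788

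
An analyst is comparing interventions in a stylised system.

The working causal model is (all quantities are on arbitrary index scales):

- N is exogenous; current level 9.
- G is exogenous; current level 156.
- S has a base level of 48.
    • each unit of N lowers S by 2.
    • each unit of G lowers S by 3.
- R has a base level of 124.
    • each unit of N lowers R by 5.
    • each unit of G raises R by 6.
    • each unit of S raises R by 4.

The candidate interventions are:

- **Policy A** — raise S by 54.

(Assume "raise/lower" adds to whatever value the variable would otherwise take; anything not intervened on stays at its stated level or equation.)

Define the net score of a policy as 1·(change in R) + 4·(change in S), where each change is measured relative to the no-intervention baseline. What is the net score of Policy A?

Baseline:
  N = 9
  G = 156
  S = 48 − 2·9 − 3·156 = -438
  R = 124 − 5·9 + 6·156 + 4·(-438) = -737
Policy A (S + 54):
  N = 9
  G = 156
  S = 48 − 2·9 − 3·156 (+54 from intervention) = -384
  R = 124 − 5·9 + 6·156 + 4·(-384) = -521
ΔR = -521 − (-737) = 216; ΔS = -384 − (-438) = 54
Score = 1·216 + 4·54 = 432

432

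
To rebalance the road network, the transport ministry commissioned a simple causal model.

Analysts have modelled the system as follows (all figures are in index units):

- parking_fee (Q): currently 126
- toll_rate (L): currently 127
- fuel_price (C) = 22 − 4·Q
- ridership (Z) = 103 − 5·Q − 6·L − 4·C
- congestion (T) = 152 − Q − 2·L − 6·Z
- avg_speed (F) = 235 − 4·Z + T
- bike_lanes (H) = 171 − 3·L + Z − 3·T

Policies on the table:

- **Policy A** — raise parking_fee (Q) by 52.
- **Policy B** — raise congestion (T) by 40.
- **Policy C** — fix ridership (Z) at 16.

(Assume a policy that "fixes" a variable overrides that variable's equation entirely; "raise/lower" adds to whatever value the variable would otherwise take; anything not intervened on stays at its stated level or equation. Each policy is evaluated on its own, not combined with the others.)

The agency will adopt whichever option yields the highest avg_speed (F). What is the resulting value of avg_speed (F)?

Policy A (Q + 52):
  Q = 126 + 52 = 178
  L = 127
  C = 22 − 4·178 = -690
  Z = 103 − 5·178 − 6·127 − 4·(-690) = 1211
  T = 152 − 178 − 2·127 − 6·1211 = -7546
  F = 235 − 4·1211 + (-7546) = -12155
Policy B (T + 40):
  Q = 126
  L = 127
  C = 22 − 4·126 = -482
  Z = 103 − 5·126 − 6·127 − 4·(-482) = 639
  T = 152 − 126 − 2·127 − 6·639 (+40 from intervention) = -4022
  F = 235 − 4·639 + (-4022) = -6343
Policy C (Z := 16):
  Q = 126
  L = 127
  C = 22 − 4·126 = -482
  Z = 16
  T = 152 − 126 − 2·127 − 6·16 = -324
  F = 235 − 4·16 + (-324) = -153
Comparing — Policy A: F=-12155, Policy B: F=-6343, Policy C: F=-153. Highest is -153 (Policy C).

-153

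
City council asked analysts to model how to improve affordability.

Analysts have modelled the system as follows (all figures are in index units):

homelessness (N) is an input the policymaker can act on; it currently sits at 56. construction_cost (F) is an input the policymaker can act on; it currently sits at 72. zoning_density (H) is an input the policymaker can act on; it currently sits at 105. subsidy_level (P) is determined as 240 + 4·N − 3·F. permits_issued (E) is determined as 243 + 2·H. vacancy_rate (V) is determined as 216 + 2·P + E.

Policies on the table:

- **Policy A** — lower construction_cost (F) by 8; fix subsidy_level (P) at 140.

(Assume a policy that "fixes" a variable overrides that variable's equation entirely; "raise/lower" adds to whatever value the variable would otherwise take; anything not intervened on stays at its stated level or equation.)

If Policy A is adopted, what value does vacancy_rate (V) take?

949

Policy A (F − 8, P := 140):
  N = 56
  F = 72 − 8 = 64
  H = 105
  P = 140
  E = 243 + 2·105 = 453
  V = 216 + 2·140 + 453 = 949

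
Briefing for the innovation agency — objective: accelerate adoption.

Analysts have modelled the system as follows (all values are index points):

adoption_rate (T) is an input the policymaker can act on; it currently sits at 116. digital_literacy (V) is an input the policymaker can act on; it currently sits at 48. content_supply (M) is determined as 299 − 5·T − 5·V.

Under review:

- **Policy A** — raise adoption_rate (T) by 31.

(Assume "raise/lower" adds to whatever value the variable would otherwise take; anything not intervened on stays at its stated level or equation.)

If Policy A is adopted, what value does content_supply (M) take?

-676

Policy A (T + 31):
  T = 116 + 31 = 147
  V = 48
  M = 299 − 5·147 − 5·48 = -676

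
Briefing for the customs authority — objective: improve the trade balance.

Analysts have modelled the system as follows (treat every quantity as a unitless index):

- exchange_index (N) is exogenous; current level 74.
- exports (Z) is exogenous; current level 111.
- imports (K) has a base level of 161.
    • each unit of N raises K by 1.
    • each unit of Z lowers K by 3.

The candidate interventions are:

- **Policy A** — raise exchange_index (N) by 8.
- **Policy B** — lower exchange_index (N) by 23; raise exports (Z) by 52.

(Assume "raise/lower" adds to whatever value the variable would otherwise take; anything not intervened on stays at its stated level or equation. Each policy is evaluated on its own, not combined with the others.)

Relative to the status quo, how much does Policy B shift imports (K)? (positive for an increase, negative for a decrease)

Baseline:
  N = 74
  Z = 111
  K = 161 + 74 − 3·111 = -98
Policy B (N − 23, Z + 52):
  N = 74 − 23 = 51
  Z = 111 + 52 = 163
  K = 161 + 51 − 3·163 = -277
Change in K: -277 − (-98) = -179

-179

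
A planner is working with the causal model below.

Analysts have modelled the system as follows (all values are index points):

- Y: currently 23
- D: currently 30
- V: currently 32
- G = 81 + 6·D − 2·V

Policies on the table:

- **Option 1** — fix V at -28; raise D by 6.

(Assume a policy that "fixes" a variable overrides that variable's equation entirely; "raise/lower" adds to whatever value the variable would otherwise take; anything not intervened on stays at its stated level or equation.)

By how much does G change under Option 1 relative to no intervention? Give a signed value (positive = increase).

Baseline:
  D = 30
  V = 32
  G = 81 + 6·30 − 2·32 = 197
Option 1 (V := -28, D + 6):
  D = 30 + 6 = 36
  V = -28
  G = 81 + 6·36 − 2·(-28) = 353
Change in G: 353 − 197 = 156

156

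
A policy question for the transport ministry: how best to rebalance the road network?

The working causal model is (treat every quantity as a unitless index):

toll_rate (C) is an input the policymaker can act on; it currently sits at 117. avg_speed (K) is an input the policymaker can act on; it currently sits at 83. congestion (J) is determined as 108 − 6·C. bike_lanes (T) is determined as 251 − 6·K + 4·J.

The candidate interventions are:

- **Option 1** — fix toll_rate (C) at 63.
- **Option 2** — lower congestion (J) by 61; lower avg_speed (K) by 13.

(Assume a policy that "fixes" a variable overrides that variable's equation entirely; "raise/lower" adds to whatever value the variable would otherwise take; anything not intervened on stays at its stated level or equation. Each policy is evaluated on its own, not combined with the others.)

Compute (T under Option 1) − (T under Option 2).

1462

Option 1 (C := 63):
  C = 63
  K = 83
  J = 108 − 6·63 = -270
  T = 251 − 6·83 + 4·(-270) = -1327
Option 2 (J − 61, K − 13):
  C = 117
  K = 83 − 13 = 70
  J = 108 − 6·117 (−61 from intervention) = -655
  T = 251 − 6·70 + 4·(-655) = -2789
T: -1327 − (-2789) = 1462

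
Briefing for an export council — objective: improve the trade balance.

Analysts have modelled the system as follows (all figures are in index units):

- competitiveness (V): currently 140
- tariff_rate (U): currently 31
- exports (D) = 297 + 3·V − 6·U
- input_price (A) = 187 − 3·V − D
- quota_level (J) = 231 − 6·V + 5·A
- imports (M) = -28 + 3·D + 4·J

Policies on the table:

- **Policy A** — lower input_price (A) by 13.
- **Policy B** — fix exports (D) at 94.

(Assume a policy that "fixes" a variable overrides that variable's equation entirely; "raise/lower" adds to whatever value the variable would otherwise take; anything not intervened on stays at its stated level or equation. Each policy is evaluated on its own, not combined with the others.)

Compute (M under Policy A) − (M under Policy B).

Policy A (A − 13):
  V = 140
  U = 31
  D = 297 + 3·140 − 6·31 = 531
  A = 187 − 3·140 − 531 (−13 from intervention) = -777
  J = 231 − 6·140 + 5·(-777) = -4494
  M = -28 + 3·531 + 4·(-4494) = -16411
Policy B (D := 94):
  V = 140
  U = 31
  D = 94
  A = 187 − 3·140 − 94 = -327
  J = 231 − 6·140 + 5·(-327) = -2244
  M = -28 + 3·94 + 4·(-2244) = -8722
M: -16411 − (-8722) = -7689

-7689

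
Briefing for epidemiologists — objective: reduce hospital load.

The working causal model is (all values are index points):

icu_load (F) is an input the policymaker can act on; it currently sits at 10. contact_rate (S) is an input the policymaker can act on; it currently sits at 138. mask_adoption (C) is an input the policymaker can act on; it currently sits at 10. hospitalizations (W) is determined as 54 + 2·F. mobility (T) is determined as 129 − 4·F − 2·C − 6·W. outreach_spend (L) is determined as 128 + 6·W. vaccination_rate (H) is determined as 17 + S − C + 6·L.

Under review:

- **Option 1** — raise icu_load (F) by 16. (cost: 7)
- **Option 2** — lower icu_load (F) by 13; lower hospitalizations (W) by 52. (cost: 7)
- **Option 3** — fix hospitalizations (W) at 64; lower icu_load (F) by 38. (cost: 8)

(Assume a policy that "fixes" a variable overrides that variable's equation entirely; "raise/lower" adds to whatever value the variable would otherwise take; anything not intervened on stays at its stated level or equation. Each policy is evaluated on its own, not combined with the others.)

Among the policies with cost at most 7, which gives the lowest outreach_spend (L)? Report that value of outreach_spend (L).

Option 1 (F + 16):
  F = 10 + 16 = 26
  W = 54 + 2·26 = 106
  L = 128 + 6·106 = 764
Option 2 (F − 13, W − 52):
  F = 10 − 13 = -3
  W = 54 + 2·(-3) (−52 from intervention) = -4
  L = 128 + 6·(-4) = 104
Comparing — Option 1: L=764, Option 2: L=104. Lowest is 104 (Option 2).

104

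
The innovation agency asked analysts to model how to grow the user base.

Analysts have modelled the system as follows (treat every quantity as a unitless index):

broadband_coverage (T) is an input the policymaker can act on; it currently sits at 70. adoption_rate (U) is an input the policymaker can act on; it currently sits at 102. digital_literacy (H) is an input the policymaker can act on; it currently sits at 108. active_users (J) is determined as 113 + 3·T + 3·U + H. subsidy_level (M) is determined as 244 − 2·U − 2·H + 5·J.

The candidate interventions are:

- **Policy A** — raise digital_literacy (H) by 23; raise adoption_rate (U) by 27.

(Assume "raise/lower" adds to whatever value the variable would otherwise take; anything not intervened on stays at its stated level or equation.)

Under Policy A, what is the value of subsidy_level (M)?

Policy A (H + 23, U + 27):
  T = 70
  U = 102 + 27 = 129
  H = 108 + 23 = 131
  J = 113 + 3·70 + 3·129 + 131 = 841
  M = 244 − 2·129 − 2·131 + 5·841 = 3929

3929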